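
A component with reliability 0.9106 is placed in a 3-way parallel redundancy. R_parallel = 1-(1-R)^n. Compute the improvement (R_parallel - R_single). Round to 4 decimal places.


R_single = 0.9106, n = 3
1 - R_single = 0.0894
(1 - R_single)^n = 0.0894^3 = 0.0007
R_parallel = 1 - 0.0007 = 0.9993
Improvement = 0.9993 - 0.9106
Improvement = 0.0887

0.0887


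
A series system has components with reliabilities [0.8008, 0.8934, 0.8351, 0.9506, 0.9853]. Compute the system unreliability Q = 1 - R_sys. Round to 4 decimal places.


Components: [0.8008, 0.8934, 0.8351, 0.9506, 0.9853]
After component 1: product = 0.8008
After component 2: product = 0.7154
After component 3: product = 0.5975
After component 4: product = 0.5679
After component 5: product = 0.5596
R_sys = 0.5596
Q = 1 - 0.5596 = 0.4404

0.4404


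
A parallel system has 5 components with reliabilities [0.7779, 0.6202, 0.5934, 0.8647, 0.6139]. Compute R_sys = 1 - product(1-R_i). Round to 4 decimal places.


Components: [0.7779, 0.6202, 0.5934, 0.8647, 0.6139]
(1 - 0.7779) = 0.2221, running product = 0.2221
(1 - 0.6202) = 0.3798, running product = 0.0844
(1 - 0.5934) = 0.4066, running product = 0.0343
(1 - 0.8647) = 0.1353, running product = 0.0046
(1 - 0.6139) = 0.3861, running product = 0.0018
Product of (1-R_i) = 0.0018
R_sys = 1 - 0.0018 = 0.9982

0.9982


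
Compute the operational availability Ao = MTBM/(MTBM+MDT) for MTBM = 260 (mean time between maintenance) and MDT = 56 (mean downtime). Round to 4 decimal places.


MTBM = 260
MDT = 56
MTBM + MDT = 316
Ao = 260 / 316
Ao = 0.8228

0.8228


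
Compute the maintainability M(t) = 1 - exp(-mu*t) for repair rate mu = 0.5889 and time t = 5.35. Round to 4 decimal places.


mu = 0.5889, t = 5.35
mu * t = 0.5889 * 5.35 = 3.1506
exp(-3.1506) = 0.0428
M(t) = 1 - 0.0428
M(t) = 0.9572

0.9572


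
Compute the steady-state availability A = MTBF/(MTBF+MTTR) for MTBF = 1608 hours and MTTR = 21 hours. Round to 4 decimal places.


MTBF = 1608
MTTR = 21
MTBF + MTTR = 1629
A = 1608 / 1629
A = 0.9871

0.9871


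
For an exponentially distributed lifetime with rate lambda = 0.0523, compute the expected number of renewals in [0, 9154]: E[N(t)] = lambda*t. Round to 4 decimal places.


lambda = 0.0523
t = 9154
E[N(t)] = lambda * t
E[N(t)] = 0.0523 * 9154
E[N(t)] = 478.7542

478.7542


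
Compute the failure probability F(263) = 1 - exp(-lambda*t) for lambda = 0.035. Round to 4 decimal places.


lambda = 0.035, t = 263
lambda * t = 9.205
exp(-9.205) = 0.0001
F(t) = 1 - 0.0001
F(t) = 0.9999

0.9999


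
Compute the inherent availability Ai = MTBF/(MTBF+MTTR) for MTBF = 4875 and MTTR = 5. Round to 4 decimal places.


MTBF = 4875
MTTR = 5
MTBF + MTTR = 4880
Ai = 4875 / 4880
Ai = 0.999

0.999


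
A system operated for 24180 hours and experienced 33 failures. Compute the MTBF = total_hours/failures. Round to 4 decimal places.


total_hours = 24180
failures = 33
MTBF = 24180 / 33
MTBF = 732.7273

732.7273


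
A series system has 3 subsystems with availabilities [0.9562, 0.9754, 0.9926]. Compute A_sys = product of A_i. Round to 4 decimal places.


Subsystems: [0.9562, 0.9754, 0.9926]
After subsystem 1 (A=0.9562): product = 0.9562
After subsystem 2 (A=0.9754): product = 0.9327
After subsystem 3 (A=0.9926): product = 0.9258
A_sys = 0.9258

0.9258


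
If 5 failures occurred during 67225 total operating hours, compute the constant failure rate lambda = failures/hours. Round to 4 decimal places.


failures = 5
total_hours = 67225
lambda = 5 / 67225
lambda = 0.0001

0.0001


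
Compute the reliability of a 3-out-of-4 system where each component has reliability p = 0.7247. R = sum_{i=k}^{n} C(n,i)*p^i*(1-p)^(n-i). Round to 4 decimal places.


k = 3, n = 4, p = 0.7247
i=3: C(4,3)=4 * 0.7247^3 * 0.2753^1 = 0.4191
i=4: C(4,4)=1 * 0.7247^4 * 0.2753^0 = 0.2758
R = sum of terms = 0.6949

0.6949


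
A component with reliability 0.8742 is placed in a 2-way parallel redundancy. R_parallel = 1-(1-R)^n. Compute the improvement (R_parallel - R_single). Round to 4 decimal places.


R_single = 0.8742, n = 2
1 - R_single = 0.1258
(1 - R_single)^n = 0.1258^2 = 0.0158
R_parallel = 1 - 0.0158 = 0.9842
Improvement = 0.9842 - 0.8742
Improvement = 0.11

0.11


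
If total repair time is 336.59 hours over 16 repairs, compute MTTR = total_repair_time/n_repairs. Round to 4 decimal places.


total_repair_time = 336.59
n_repairs = 16
MTTR = 336.59 / 16
MTTR = 21.0369

21.0369


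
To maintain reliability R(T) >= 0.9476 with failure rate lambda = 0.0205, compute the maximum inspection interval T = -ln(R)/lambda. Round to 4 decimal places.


R_target = 0.9476
lambda = 0.0205
-ln(0.9476) = 0.0538
T = 0.0538 / 0.0205
T = 2.6255

2.6255


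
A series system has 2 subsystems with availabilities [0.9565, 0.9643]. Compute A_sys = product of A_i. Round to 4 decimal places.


Subsystems: [0.9565, 0.9643]
After subsystem 1 (A=0.9565): product = 0.9565
After subsystem 2 (A=0.9643): product = 0.9224
A_sys = 0.9224

0.9224


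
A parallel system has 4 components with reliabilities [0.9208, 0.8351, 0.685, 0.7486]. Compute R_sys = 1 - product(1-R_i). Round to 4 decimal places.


Components: [0.9208, 0.8351, 0.685, 0.7486]
(1 - 0.9208) = 0.0792, running product = 0.0792
(1 - 0.8351) = 0.1649, running product = 0.0131
(1 - 0.685) = 0.315, running product = 0.0041
(1 - 0.7486) = 0.2514, running product = 0.001
Product of (1-R_i) = 0.001
R_sys = 1 - 0.001 = 0.999

0.999


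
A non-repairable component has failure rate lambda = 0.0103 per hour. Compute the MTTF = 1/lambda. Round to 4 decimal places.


lambda = 0.0103
MTTF = 1 / 0.0103
MTTF = 97.0874

97.0874


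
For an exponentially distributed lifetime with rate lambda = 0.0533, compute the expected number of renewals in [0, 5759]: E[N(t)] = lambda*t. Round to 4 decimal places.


lambda = 0.0533
t = 5759
E[N(t)] = lambda * t
E[N(t)] = 0.0533 * 5759
E[N(t)] = 306.9547

306.9547


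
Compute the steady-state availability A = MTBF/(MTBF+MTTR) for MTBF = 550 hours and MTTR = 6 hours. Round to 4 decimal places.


MTBF = 550
MTTR = 6
MTBF + MTTR = 556
A = 550 / 556
A = 0.9892

0.9892


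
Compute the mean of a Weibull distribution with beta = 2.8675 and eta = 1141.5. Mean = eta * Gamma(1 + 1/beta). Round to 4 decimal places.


beta = 2.8675, eta = 1141.5
1/beta = 0.3487
1 + 1/beta = 1.3487
Gamma(1.3487) = 0.8913
Mean = 1141.5 * 0.8913
Mean = 1017.3968

1017.3968


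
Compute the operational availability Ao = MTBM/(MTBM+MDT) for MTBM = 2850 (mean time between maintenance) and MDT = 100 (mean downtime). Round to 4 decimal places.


MTBM = 2850
MDT = 100
MTBM + MDT = 2950
Ao = 2850 / 2950
Ao = 0.9661

0.9661


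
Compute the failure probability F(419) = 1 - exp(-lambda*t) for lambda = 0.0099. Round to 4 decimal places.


lambda = 0.0099, t = 419
lambda * t = 4.1481
exp(-4.1481) = 0.0158
F(t) = 1 - 0.0158
F(t) = 0.9842

0.9842


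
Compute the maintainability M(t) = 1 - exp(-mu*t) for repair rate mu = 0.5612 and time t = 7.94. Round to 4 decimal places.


mu = 0.5612, t = 7.94
mu * t = 0.5612 * 7.94 = 4.4559
exp(-4.4559) = 0.0116
M(t) = 1 - 0.0116
M(t) = 0.9884

0.9884


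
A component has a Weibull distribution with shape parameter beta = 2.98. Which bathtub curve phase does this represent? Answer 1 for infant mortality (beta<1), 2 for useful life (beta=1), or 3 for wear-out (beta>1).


beta = 2.98
Compare beta to 1:
beta < 1 => infant mortality (phase 1)
beta = 1 => useful life (phase 2)
beta > 1 => wear-out (phase 3)
Since beta = 2.98, this is wear-out (increasing failure rate)
Phase = 3

3


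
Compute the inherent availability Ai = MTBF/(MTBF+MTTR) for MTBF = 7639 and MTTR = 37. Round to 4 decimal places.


MTBF = 7639
MTTR = 37
MTBF + MTTR = 7676
Ai = 7639 / 7676
Ai = 0.9952

0.9952


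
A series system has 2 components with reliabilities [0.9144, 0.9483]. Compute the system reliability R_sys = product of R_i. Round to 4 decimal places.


Components: [0.9144, 0.9483]
After component 1 (R=0.9144): product = 0.9144
After component 2 (R=0.9483): product = 0.8671
R_sys = 0.8671

0.8671


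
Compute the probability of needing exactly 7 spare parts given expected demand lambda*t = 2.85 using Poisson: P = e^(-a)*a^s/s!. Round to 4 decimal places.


a = 2.85, s = 7
e^(-a) = e^(-2.85) = 0.0578
a^s = 2.85^7 = 1527.2637
s! = 5040
P = 0.0578 * 1527.2637 / 5040
P = 0.0175

0.0175


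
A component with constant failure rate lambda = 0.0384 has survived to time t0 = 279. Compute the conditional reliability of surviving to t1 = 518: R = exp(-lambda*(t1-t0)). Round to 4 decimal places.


lambda = 0.0384
t0 = 279, t1 = 518
t1 - t0 = 239
lambda * (t1-t0) = 0.0384 * 239 = 9.1776
R = exp(-9.1776)
R = 0.0001

0.0001


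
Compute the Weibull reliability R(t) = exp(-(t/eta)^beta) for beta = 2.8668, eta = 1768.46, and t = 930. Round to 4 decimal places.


beta = 2.8668, eta = 1768.46, t = 930
t/eta = 930 / 1768.46 = 0.5259
(t/eta)^beta = 0.5259^2.8668 = 0.1584
R(t) = exp(-0.1584)
R(t) = 0.8535

0.8535


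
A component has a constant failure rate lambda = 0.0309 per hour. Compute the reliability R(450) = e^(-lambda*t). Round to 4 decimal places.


lambda = 0.0309
t = 450
lambda * t = 13.905
R(t) = e^(-13.905)
R(t) = 0.0

0.0


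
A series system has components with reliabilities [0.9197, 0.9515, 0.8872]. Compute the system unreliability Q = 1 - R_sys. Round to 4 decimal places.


Components: [0.9197, 0.9515, 0.8872]
After component 1: product = 0.9197
After component 2: product = 0.8751
After component 3: product = 0.7764
R_sys = 0.7764
Q = 1 - 0.7764 = 0.2236

0.2236


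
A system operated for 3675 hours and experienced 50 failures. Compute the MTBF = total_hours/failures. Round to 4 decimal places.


total_hours = 3675
failures = 50
MTBF = 3675 / 50
MTBF = 73.5

73.5


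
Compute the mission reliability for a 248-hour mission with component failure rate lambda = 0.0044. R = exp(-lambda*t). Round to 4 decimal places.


lambda = 0.0044
mission_time = 248
lambda * t = 0.0044 * 248 = 1.0912
R = exp(-1.0912)
R = 0.3358

0.3358


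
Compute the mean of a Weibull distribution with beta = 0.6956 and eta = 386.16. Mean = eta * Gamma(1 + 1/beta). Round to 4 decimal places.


beta = 0.6956, eta = 386.16
1/beta = 1.4376
1 + 1/beta = 2.4376
Gamma(2.4376) = 1.2735
Mean = 386.16 * 1.2735
Mean = 491.778

491.778


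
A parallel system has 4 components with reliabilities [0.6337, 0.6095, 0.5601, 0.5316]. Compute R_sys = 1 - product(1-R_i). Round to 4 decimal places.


Components: [0.6337, 0.6095, 0.5601, 0.5316]
(1 - 0.6337) = 0.3663, running product = 0.3663
(1 - 0.6095) = 0.3905, running product = 0.143
(1 - 0.5601) = 0.4399, running product = 0.0629
(1 - 0.5316) = 0.4684, running product = 0.0295
Product of (1-R_i) = 0.0295
R_sys = 1 - 0.0295 = 0.9705

0.9705


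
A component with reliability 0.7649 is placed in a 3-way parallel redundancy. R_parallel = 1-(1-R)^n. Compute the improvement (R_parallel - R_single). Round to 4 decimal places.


R_single = 0.7649, n = 3
1 - R_single = 0.2351
(1 - R_single)^n = 0.2351^3 = 0.013
R_parallel = 1 - 0.013 = 0.987
Improvement = 0.987 - 0.7649
Improvement = 0.2221

0.2221


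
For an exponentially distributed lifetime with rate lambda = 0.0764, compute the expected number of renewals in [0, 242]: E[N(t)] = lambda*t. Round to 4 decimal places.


lambda = 0.0764
t = 242
E[N(t)] = lambda * t
E[N(t)] = 0.0764 * 242
E[N(t)] = 18.4888

18.4888


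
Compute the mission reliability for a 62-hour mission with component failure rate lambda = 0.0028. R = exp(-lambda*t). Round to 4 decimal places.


lambda = 0.0028
mission_time = 62
lambda * t = 0.0028 * 62 = 0.1736
R = exp(-0.1736)
R = 0.8406

0.8406


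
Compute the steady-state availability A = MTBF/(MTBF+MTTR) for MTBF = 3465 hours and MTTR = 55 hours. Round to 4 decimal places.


MTBF = 3465
MTTR = 55
MTBF + MTTR = 3520
A = 3465 / 3520
A = 0.9844

0.9844


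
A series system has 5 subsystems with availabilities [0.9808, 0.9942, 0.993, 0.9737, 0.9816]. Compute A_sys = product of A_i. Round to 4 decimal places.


Subsystems: [0.9808, 0.9942, 0.993, 0.9737, 0.9816]
After subsystem 1 (A=0.9808): product = 0.9808
After subsystem 2 (A=0.9942): product = 0.9751
After subsystem 3 (A=0.993): product = 0.9683
After subsystem 4 (A=0.9737): product = 0.9428
After subsystem 5 (A=0.9816): product = 0.9255
A_sys = 0.9255

0.9255


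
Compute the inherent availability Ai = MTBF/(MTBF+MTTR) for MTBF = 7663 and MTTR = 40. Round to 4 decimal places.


MTBF = 7663
MTTR = 40
MTBF + MTTR = 7703
Ai = 7663 / 7703
Ai = 0.9948

0.9948


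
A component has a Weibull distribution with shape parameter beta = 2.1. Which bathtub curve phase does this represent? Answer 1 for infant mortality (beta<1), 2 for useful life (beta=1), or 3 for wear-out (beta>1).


beta = 2.1
Compare beta to 1:
beta < 1 => infant mortality (phase 1)
beta = 1 => useful life (phase 2)
beta > 1 => wear-out (phase 3)
Since beta = 2.1, this is wear-out (increasing failure rate)
Phase = 3

3


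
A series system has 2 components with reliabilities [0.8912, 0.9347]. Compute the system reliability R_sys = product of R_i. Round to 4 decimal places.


Components: [0.8912, 0.9347]
After component 1 (R=0.8912): product = 0.8912
After component 2 (R=0.9347): product = 0.833
R_sys = 0.833

0.833


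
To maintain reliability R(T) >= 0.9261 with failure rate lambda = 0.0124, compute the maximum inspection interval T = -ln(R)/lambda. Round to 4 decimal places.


R_target = 0.9261
lambda = 0.0124
-ln(0.9261) = 0.0768
T = 0.0768 / 0.0124
T = 6.1914

6.1914


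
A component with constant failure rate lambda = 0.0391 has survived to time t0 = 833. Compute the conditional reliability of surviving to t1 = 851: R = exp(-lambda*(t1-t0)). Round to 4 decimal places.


lambda = 0.0391
t0 = 833, t1 = 851
t1 - t0 = 18
lambda * (t1-t0) = 0.0391 * 18 = 0.7038
R = exp(-0.7038)
R = 0.4947

0.4947


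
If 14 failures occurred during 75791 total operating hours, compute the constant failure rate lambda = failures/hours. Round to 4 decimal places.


failures = 14
total_hours = 75791
lambda = 14 / 75791
lambda = 0.0002

0.0002


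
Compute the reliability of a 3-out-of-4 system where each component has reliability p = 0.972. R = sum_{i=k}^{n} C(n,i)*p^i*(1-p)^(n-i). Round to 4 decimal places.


k = 3, n = 4, p = 0.972
i=3: C(4,3)=4 * 0.972^3 * 0.028^1 = 0.1029
i=4: C(4,4)=1 * 0.972^4 * 0.028^0 = 0.8926
R = sum of terms = 0.9955

0.9955


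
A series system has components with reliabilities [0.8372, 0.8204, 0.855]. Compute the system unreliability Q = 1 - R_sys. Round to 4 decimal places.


Components: [0.8372, 0.8204, 0.855]
After component 1: product = 0.8372
After component 2: product = 0.6868
After component 3: product = 0.5872
R_sys = 0.5872
Q = 1 - 0.5872 = 0.4128

0.4128


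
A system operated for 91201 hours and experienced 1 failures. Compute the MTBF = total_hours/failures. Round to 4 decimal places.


total_hours = 91201
failures = 1
MTBF = 91201 / 1
MTBF = 91201.0

91201.0


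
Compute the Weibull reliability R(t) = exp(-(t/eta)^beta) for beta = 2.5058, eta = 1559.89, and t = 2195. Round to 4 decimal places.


beta = 2.5058, eta = 1559.89, t = 2195
t/eta = 2195 / 1559.89 = 1.4072
(t/eta)^beta = 1.4072^2.5058 = 2.3535
R(t) = exp(-2.3535)
R(t) = 0.095

0.095


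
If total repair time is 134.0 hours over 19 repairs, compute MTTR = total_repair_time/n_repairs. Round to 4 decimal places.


total_repair_time = 134.0
n_repairs = 19
MTTR = 134.0 / 19
MTTR = 7.0526

7.0526


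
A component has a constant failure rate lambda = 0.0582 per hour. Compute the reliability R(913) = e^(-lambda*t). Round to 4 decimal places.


lambda = 0.0582
t = 913
lambda * t = 53.1366
R(t) = e^(-53.1366)
R(t) = 0.0

0.0


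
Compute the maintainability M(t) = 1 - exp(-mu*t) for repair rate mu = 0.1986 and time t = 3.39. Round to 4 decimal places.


mu = 0.1986, t = 3.39
mu * t = 0.1986 * 3.39 = 0.6733
exp(-0.6733) = 0.51
M(t) = 1 - 0.51
M(t) = 0.49

0.49


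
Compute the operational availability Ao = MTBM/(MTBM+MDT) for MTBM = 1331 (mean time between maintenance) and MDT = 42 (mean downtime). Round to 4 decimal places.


MTBM = 1331
MDT = 42
MTBM + MDT = 1373
Ao = 1331 / 1373
Ao = 0.9694

0.9694


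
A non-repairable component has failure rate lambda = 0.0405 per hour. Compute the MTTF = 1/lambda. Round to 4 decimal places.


lambda = 0.0405
MTTF = 1 / 0.0405
MTTF = 24.6914

24.6914


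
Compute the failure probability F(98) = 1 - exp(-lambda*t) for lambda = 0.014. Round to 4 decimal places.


lambda = 0.014, t = 98
lambda * t = 1.372
exp(-1.372) = 0.2536
F(t) = 1 - 0.2536
F(t) = 0.7464

0.7464


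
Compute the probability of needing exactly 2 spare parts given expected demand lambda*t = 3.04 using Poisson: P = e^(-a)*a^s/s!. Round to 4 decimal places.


a = 3.04, s = 2
e^(-a) = e^(-3.04) = 0.0478
a^s = 3.04^2 = 9.2416
s! = 2
P = 0.0478 * 9.2416 / 2
P = 0.221

0.221


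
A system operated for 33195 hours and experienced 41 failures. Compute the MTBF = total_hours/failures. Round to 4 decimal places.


total_hours = 33195
failures = 41
MTBF = 33195 / 41
MTBF = 809.6341

809.6341


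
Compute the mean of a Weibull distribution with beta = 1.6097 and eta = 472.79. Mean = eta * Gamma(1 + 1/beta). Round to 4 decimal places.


beta = 1.6097, eta = 472.79
1/beta = 0.6212
1 + 1/beta = 1.6212
Gamma(1.6212) = 0.8961
Mean = 472.79 * 0.8961
Mean = 423.6588

423.6588


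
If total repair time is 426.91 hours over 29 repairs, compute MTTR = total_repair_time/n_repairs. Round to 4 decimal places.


total_repair_time = 426.91
n_repairs = 29
MTTR = 426.91 / 29
MTTR = 14.721

14.721


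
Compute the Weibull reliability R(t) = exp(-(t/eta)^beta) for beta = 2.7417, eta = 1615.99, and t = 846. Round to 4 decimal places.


beta = 2.7417, eta = 1615.99, t = 846
t/eta = 846 / 1615.99 = 0.5235
(t/eta)^beta = 0.5235^2.7417 = 0.1696
R(t) = exp(-0.1696)
R(t) = 0.844

0.844


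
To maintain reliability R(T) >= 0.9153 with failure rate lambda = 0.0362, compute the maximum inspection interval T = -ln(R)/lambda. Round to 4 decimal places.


R_target = 0.9153
lambda = 0.0362
-ln(0.9153) = 0.0885
T = 0.0885 / 0.0362
T = 2.4448

2.4448


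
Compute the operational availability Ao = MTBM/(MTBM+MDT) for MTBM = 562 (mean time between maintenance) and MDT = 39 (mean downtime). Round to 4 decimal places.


MTBM = 562
MDT = 39
MTBM + MDT = 601
Ao = 562 / 601
Ao = 0.9351

0.9351


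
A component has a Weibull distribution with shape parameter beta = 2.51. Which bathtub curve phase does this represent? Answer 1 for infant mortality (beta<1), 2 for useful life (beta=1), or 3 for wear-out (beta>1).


beta = 2.51
Compare beta to 1:
beta < 1 => infant mortality (phase 1)
beta = 1 => useful life (phase 2)
beta > 1 => wear-out (phase 3)
Since beta = 2.51, this is wear-out (increasing failure rate)
Phase = 3

3


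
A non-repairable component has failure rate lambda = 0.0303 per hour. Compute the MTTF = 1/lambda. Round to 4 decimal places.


lambda = 0.0303
MTTF = 1 / 0.0303
MTTF = 33.0033

33.0033


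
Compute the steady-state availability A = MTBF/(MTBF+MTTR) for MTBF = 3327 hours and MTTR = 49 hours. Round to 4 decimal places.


MTBF = 3327
MTTR = 49
MTBF + MTTR = 3376
A = 3327 / 3376
A = 0.9855

0.9855


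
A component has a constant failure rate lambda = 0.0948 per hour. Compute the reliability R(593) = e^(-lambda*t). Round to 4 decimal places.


lambda = 0.0948
t = 593
lambda * t = 56.2164
R(t) = e^(-56.2164)
R(t) = 0.0

0.0


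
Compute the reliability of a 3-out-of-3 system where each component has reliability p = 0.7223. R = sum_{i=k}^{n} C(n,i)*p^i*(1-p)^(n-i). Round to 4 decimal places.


k = 3, n = 3, p = 0.7223
i=3: C(3,3)=1 * 0.7223^3 * 0.2777^0 = 0.3768
R = sum of terms = 0.3768

0.3768


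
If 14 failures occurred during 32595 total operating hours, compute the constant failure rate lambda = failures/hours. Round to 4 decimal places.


failures = 14
total_hours = 32595
lambda = 14 / 32595
lambda = 0.0004

0.0004


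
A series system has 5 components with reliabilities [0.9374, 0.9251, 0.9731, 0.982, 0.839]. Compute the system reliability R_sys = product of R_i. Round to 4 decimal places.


Components: [0.9374, 0.9251, 0.9731, 0.982, 0.839]
After component 1 (R=0.9374): product = 0.9374
After component 2 (R=0.9251): product = 0.8672
After component 3 (R=0.9731): product = 0.8439
After component 4 (R=0.982): product = 0.8287
After component 5 (R=0.839): product = 0.6953
R_sys = 0.6953

0.6953


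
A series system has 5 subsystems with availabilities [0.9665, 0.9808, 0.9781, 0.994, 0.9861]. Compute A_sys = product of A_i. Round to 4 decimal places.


Subsystems: [0.9665, 0.9808, 0.9781, 0.994, 0.9861]
After subsystem 1 (A=0.9665): product = 0.9665
After subsystem 2 (A=0.9808): product = 0.9479
After subsystem 3 (A=0.9781): product = 0.9272
After subsystem 4 (A=0.994): product = 0.9216
After subsystem 5 (A=0.9861): product = 0.9088
A_sys = 0.9088

0.9088


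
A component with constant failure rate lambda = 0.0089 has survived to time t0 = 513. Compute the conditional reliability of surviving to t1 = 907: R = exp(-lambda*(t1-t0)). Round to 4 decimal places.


lambda = 0.0089
t0 = 513, t1 = 907
t1 - t0 = 394
lambda * (t1-t0) = 0.0089 * 394 = 3.5066
R = exp(-3.5066)
R = 0.03

0.03


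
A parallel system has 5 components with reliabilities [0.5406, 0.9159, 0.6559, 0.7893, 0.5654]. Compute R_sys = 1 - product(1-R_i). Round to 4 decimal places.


Components: [0.5406, 0.9159, 0.6559, 0.7893, 0.5654]
(1 - 0.5406) = 0.4594, running product = 0.4594
(1 - 0.9159) = 0.0841, running product = 0.0386
(1 - 0.6559) = 0.3441, running product = 0.0133
(1 - 0.7893) = 0.2107, running product = 0.0028
(1 - 0.5654) = 0.4346, running product = 0.0012
Product of (1-R_i) = 0.0012
R_sys = 1 - 0.0012 = 0.9988

0.9988


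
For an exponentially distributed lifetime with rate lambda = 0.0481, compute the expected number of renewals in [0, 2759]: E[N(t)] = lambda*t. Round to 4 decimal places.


lambda = 0.0481
t = 2759
E[N(t)] = lambda * t
E[N(t)] = 0.0481 * 2759
E[N(t)] = 132.7079

132.7079


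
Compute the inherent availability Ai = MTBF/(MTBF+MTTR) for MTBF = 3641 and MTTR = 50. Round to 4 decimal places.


MTBF = 3641
MTTR = 50
MTBF + MTTR = 3691
Ai = 3641 / 3691
Ai = 0.9865

0.9865


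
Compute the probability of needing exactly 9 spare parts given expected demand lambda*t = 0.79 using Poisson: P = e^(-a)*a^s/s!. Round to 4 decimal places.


a = 0.79, s = 9
e^(-a) = e^(-0.79) = 0.4538
a^s = 0.79^9 = 0.1199
s! = 362880
P = 0.4538 * 0.1199 / 362880
P = 0.0

0.0


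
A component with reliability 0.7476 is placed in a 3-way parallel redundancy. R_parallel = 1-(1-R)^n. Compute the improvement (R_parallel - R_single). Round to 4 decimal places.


R_single = 0.7476, n = 3
1 - R_single = 0.2524
(1 - R_single)^n = 0.2524^3 = 0.0161
R_parallel = 1 - 0.0161 = 0.9839
Improvement = 0.9839 - 0.7476
Improvement = 0.2363

0.2363


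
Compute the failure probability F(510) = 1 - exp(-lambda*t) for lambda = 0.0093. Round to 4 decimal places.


lambda = 0.0093, t = 510
lambda * t = 4.743
exp(-4.743) = 0.0087
F(t) = 1 - 0.0087
F(t) = 0.9913

0.9913


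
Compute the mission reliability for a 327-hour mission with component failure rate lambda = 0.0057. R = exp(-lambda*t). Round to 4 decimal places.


lambda = 0.0057
mission_time = 327
lambda * t = 0.0057 * 327 = 1.8639
R = exp(-1.8639)
R = 0.1551

0.1551


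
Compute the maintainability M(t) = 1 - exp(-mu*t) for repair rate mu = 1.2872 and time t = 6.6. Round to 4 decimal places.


mu = 1.2872, t = 6.6
mu * t = 1.2872 * 6.6 = 8.4955
exp(-8.4955) = 0.0002
M(t) = 1 - 0.0002
M(t) = 0.9998

0.9998


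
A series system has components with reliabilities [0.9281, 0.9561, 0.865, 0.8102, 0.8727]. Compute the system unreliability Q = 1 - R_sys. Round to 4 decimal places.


Components: [0.9281, 0.9561, 0.865, 0.8102, 0.8727]
After component 1: product = 0.9281
After component 2: product = 0.8874
After component 3: product = 0.7676
After component 4: product = 0.6219
After component 5: product = 0.5427
R_sys = 0.5427
Q = 1 - 0.5427 = 0.4573

0.4573


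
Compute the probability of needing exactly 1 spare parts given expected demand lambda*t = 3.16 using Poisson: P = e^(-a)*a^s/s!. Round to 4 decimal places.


a = 3.16, s = 1
e^(-a) = e^(-3.16) = 0.0424
a^s = 3.16^1 = 3.16
s! = 1
P = 0.0424 * 3.16 / 1
P = 0.1341

0.1341


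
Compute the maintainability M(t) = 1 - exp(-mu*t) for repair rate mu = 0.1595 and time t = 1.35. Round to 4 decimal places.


mu = 0.1595, t = 1.35
mu * t = 0.1595 * 1.35 = 0.2153
exp(-0.2153) = 0.8063
M(t) = 1 - 0.8063
M(t) = 0.1937

0.1937


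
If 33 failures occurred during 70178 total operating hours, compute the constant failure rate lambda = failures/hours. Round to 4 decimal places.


failures = 33
total_hours = 70178
lambda = 33 / 70178
lambda = 0.0005

0.0005


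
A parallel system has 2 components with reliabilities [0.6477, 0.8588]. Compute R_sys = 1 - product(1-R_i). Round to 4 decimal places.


Components: [0.6477, 0.8588]
(1 - 0.6477) = 0.3523, running product = 0.3523
(1 - 0.8588) = 0.1412, running product = 0.0497
Product of (1-R_i) = 0.0497
R_sys = 1 - 0.0497 = 0.9503

0.9503


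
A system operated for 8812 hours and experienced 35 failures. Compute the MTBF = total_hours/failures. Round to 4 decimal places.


total_hours = 8812
failures = 35
MTBF = 8812 / 35
MTBF = 251.7714

251.7714


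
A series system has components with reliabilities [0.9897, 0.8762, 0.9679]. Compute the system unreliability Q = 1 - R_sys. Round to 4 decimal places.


Components: [0.9897, 0.8762, 0.9679]
After component 1: product = 0.9897
After component 2: product = 0.8672
After component 3: product = 0.8393
R_sys = 0.8393
Q = 1 - 0.8393 = 0.1607

0.1607


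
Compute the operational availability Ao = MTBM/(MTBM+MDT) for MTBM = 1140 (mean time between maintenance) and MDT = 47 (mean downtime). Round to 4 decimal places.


MTBM = 1140
MDT = 47
MTBM + MDT = 1187
Ao = 1140 / 1187
Ao = 0.9604

0.9604


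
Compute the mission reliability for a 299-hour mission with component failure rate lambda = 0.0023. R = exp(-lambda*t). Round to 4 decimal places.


lambda = 0.0023
mission_time = 299
lambda * t = 0.0023 * 299 = 0.6877
R = exp(-0.6877)
R = 0.5027

0.5027


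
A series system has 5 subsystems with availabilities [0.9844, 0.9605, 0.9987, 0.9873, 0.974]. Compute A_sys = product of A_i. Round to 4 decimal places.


Subsystems: [0.9844, 0.9605, 0.9987, 0.9873, 0.974]
After subsystem 1 (A=0.9844): product = 0.9844
After subsystem 2 (A=0.9605): product = 0.9455
After subsystem 3 (A=0.9987): product = 0.9443
After subsystem 4 (A=0.9873): product = 0.9323
After subsystem 5 (A=0.974): product = 0.9081
A_sys = 0.9081

0.9081


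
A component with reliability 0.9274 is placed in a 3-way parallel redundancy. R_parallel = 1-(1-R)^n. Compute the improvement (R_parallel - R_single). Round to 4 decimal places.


R_single = 0.9274, n = 3
1 - R_single = 0.0726
(1 - R_single)^n = 0.0726^3 = 0.0004
R_parallel = 1 - 0.0004 = 0.9996
Improvement = 0.9996 - 0.9274
Improvement = 0.0722

0.0722


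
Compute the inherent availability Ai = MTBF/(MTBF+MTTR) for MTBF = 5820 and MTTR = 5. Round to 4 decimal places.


MTBF = 5820
MTTR = 5
MTBF + MTTR = 5825
Ai = 5820 / 5825
Ai = 0.9991

0.9991


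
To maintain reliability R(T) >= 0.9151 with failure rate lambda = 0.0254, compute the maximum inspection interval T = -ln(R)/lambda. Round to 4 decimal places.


R_target = 0.9151
lambda = 0.0254
-ln(0.9151) = 0.0887
T = 0.0887 / 0.0254
T = 3.493

3.493


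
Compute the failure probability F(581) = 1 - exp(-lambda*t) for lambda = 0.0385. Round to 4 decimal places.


lambda = 0.0385, t = 581
lambda * t = 22.3685
exp(-22.3685) = 0.0
F(t) = 1 - 0.0
F(t) = 1.0

1.0


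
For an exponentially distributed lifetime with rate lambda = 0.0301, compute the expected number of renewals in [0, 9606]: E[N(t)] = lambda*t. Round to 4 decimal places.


lambda = 0.0301
t = 9606
E[N(t)] = lambda * t
E[N(t)] = 0.0301 * 9606
E[N(t)] = 289.1406

289.1406


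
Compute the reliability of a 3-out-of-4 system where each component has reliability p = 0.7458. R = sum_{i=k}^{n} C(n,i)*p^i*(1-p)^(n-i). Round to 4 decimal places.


k = 3, n = 4, p = 0.7458
i=3: C(4,3)=4 * 0.7458^3 * 0.2542^1 = 0.4218
i=4: C(4,4)=1 * 0.7458^4 * 0.2542^0 = 0.3094
R = sum of terms = 0.7312

0.7312


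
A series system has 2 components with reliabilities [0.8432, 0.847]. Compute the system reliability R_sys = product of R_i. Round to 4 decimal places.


Components: [0.8432, 0.847]
After component 1 (R=0.8432): product = 0.8432
After component 2 (R=0.847): product = 0.7142
R_sys = 0.7142

0.7142


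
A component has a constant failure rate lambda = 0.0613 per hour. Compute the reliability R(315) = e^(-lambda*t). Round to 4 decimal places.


lambda = 0.0613
t = 315
lambda * t = 19.3095
R(t) = e^(-19.3095)
R(t) = 0.0

0.0


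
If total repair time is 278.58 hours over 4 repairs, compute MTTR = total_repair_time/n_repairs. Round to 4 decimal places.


total_repair_time = 278.58
n_repairs = 4
MTTR = 278.58 / 4
MTTR = 69.645

69.645


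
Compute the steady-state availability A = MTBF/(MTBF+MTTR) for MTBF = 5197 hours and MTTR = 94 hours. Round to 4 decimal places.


MTBF = 5197
MTTR = 94
MTBF + MTTR = 5291
A = 5197 / 5291
A = 0.9822

0.9822


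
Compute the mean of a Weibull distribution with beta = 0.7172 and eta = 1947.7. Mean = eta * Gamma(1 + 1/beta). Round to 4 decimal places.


beta = 0.7172, eta = 1947.7
1/beta = 1.3943
1 + 1/beta = 2.3943
Gamma(2.3943) = 1.2376
Mean = 1947.7 * 1.2376
Mean = 2410.4239

2410.4239


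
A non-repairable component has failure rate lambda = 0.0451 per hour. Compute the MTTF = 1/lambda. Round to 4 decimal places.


lambda = 0.0451
MTTF = 1 / 0.0451
MTTF = 22.1729

22.1729


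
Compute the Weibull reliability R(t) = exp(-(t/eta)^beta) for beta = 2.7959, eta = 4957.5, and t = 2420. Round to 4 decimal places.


beta = 2.7959, eta = 4957.5, t = 2420
t/eta = 2420 / 4957.5 = 0.4881
(t/eta)^beta = 0.4881^2.7959 = 0.1347
R(t) = exp(-0.1347)
R(t) = 0.874

0.874


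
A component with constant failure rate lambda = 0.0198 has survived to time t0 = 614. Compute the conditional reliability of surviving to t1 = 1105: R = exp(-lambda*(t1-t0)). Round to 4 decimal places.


lambda = 0.0198
t0 = 614, t1 = 1105
t1 - t0 = 491
lambda * (t1-t0) = 0.0198 * 491 = 9.7218
R = exp(-9.7218)
R = 0.0001

0.0001


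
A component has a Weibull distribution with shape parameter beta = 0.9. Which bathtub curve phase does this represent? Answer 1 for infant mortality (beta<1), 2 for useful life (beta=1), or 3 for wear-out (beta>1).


beta = 0.9
Compare beta to 1:
beta < 1 => infant mortality (phase 1)
beta = 1 => useful life (phase 2)
beta > 1 => wear-out (phase 3)
Since beta = 0.9, this is infant mortality (decreasing failure rate)
Phase = 1

1


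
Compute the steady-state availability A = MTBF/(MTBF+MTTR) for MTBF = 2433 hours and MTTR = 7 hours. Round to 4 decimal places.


MTBF = 2433
MTTR = 7
MTBF + MTTR = 2440
A = 2433 / 2440
A = 0.9971

0.9971


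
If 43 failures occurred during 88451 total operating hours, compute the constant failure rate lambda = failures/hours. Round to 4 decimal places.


failures = 43
total_hours = 88451
lambda = 43 / 88451
lambda = 0.0005

0.0005


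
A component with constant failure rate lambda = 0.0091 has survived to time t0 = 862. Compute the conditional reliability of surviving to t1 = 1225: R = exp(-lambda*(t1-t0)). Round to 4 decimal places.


lambda = 0.0091
t0 = 862, t1 = 1225
t1 - t0 = 363
lambda * (t1-t0) = 0.0091 * 363 = 3.3033
R = exp(-3.3033)
R = 0.0368

0.0368


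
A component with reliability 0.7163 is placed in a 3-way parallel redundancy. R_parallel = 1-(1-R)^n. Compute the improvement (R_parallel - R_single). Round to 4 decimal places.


R_single = 0.7163, n = 3
1 - R_single = 0.2837
(1 - R_single)^n = 0.2837^3 = 0.0228
R_parallel = 1 - 0.0228 = 0.9772
Improvement = 0.9772 - 0.7163
Improvement = 0.2609

0.2609


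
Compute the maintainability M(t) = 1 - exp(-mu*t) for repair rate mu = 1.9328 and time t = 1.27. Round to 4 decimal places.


mu = 1.9328, t = 1.27
mu * t = 1.9328 * 1.27 = 2.4547
exp(-2.4547) = 0.0859
M(t) = 1 - 0.0859
M(t) = 0.9141

0.9141


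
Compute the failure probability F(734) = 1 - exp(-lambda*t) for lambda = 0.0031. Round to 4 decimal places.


lambda = 0.0031, t = 734
lambda * t = 2.2754
exp(-2.2754) = 0.1028
F(t) = 1 - 0.1028
F(t) = 0.8972

0.8972


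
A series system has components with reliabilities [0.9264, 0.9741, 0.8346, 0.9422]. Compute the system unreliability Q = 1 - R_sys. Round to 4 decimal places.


Components: [0.9264, 0.9741, 0.8346, 0.9422]
After component 1: product = 0.9264
After component 2: product = 0.9024
After component 3: product = 0.7531
After component 4: product = 0.7096
R_sys = 0.7096
Q = 1 - 0.7096 = 0.2904

0.2904


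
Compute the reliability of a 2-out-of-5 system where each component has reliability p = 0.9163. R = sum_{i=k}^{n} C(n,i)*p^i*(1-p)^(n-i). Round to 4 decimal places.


k = 2, n = 5, p = 0.9163
i=2: C(5,2)=10 * 0.9163^2 * 0.0837^3 = 0.0049
i=3: C(5,3)=10 * 0.9163^3 * 0.0837^2 = 0.0539
i=4: C(5,4)=5 * 0.9163^4 * 0.0837^1 = 0.295
i=5: C(5,5)=1 * 0.9163^5 * 0.0837^0 = 0.6459
R = sum of terms = 0.9998

0.9998


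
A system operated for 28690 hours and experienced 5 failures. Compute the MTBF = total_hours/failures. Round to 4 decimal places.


total_hours = 28690
failures = 5
MTBF = 28690 / 5
MTBF = 5738.0

5738.0


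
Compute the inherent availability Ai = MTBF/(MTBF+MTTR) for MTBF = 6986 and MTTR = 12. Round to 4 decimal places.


MTBF = 6986
MTTR = 12
MTBF + MTTR = 6998
Ai = 6986 / 6998
Ai = 0.9983

0.9983


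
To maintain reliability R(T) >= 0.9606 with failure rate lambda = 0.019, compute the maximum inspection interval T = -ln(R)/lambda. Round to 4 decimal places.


R_target = 0.9606
lambda = 0.019
-ln(0.9606) = 0.0402
T = 0.0402 / 0.019
T = 2.1156

2.1156


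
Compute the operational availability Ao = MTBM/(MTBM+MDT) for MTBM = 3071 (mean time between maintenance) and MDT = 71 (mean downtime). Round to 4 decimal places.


MTBM = 3071
MDT = 71
MTBM + MDT = 3142
Ao = 3071 / 3142
Ao = 0.9774

0.9774


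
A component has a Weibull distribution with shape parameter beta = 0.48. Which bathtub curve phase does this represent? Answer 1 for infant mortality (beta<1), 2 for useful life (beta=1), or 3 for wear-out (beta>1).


beta = 0.48
Compare beta to 1:
beta < 1 => infant mortality (phase 1)
beta = 1 => useful life (phase 2)
beta > 1 => wear-out (phase 3)
Since beta = 0.48, this is infant mortality (decreasing failure rate)
Phase = 1

1


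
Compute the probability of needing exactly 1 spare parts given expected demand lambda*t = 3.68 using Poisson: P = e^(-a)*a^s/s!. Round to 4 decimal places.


a = 3.68, s = 1
e^(-a) = e^(-3.68) = 0.0252
a^s = 3.68^1 = 3.68
s! = 1
P = 0.0252 * 3.68 / 1
P = 0.0928

0.0928


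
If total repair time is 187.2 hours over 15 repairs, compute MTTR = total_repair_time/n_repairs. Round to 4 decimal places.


total_repair_time = 187.2
n_repairs = 15
MTTR = 187.2 / 15
MTTR = 12.48

12.48


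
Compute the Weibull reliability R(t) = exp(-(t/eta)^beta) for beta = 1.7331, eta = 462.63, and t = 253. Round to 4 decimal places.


beta = 1.7331, eta = 462.63, t = 253
t/eta = 253 / 462.63 = 0.5469
(t/eta)^beta = 0.5469^1.7331 = 0.3513
R(t) = exp(-0.3513)
R(t) = 0.7037

0.7037


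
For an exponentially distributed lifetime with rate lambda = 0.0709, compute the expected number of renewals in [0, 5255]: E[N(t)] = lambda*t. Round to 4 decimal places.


lambda = 0.0709
t = 5255
E[N(t)] = lambda * t
E[N(t)] = 0.0709 * 5255
E[N(t)] = 372.5795

372.5795


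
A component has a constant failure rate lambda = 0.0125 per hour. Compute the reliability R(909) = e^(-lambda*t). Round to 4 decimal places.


lambda = 0.0125
t = 909
lambda * t = 11.3625
R(t) = e^(-11.3625)
R(t) = 0.0

0.0


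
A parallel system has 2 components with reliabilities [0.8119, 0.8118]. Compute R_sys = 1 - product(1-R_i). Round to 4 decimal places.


Components: [0.8119, 0.8118]
(1 - 0.8119) = 0.1881, running product = 0.1881
(1 - 0.8118) = 0.1882, running product = 0.0354
Product of (1-R_i) = 0.0354
R_sys = 1 - 0.0354 = 0.9646

0.9646


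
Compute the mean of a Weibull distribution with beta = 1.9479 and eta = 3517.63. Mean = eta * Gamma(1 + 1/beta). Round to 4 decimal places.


beta = 1.9479, eta = 3517.63
1/beta = 0.5134
1 + 1/beta = 1.5134
Gamma(1.5134) = 0.8867
Mean = 3517.63 * 0.8867
Mean = 3119.1998

3119.1998


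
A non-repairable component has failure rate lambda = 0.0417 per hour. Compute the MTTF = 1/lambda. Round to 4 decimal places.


lambda = 0.0417
MTTF = 1 / 0.0417
MTTF = 23.9808

23.9808


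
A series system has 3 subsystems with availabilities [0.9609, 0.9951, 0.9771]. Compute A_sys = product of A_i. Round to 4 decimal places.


Subsystems: [0.9609, 0.9951, 0.9771]
After subsystem 1 (A=0.9609): product = 0.9609
After subsystem 2 (A=0.9951): product = 0.9562
After subsystem 3 (A=0.9771): product = 0.9343
A_sys = 0.9343

0.9343


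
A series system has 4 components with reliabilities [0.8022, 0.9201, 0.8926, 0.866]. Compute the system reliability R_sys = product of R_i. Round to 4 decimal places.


Components: [0.8022, 0.9201, 0.8926, 0.866]
After component 1 (R=0.8022): product = 0.8022
After component 2 (R=0.9201): product = 0.7381
After component 3 (R=0.8926): product = 0.6588
After component 4 (R=0.866): product = 0.5705
R_sys = 0.5705

0.5705


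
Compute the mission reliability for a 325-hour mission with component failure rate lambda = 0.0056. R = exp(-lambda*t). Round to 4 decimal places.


lambda = 0.0056
mission_time = 325
lambda * t = 0.0056 * 325 = 1.82
R = exp(-1.82)
R = 0.162

0.162


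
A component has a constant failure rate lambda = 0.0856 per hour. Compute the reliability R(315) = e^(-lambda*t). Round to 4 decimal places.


lambda = 0.0856
t = 315
lambda * t = 26.964
R(t) = e^(-26.964)
R(t) = 0.0

0.0


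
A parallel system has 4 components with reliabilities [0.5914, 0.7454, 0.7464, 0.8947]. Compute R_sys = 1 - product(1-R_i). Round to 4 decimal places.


Components: [0.5914, 0.7454, 0.7464, 0.8947]
(1 - 0.5914) = 0.4086, running product = 0.4086
(1 - 0.7454) = 0.2546, running product = 0.104
(1 - 0.7464) = 0.2536, running product = 0.0264
(1 - 0.8947) = 0.1053, running product = 0.0028
Product of (1-R_i) = 0.0028
R_sys = 1 - 0.0028 = 0.9972

0.9972


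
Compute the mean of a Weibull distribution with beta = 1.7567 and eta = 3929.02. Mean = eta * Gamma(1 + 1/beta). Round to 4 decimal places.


beta = 1.7567, eta = 3929.02
1/beta = 0.5692
1 + 1/beta = 1.5692
Gamma(1.5692) = 0.8904
Mean = 3929.02 * 0.8904
Mean = 3498.4903

3498.4903


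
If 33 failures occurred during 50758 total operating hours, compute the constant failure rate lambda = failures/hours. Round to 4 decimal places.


failures = 33
total_hours = 50758
lambda = 33 / 50758
lambda = 0.0007

0.0007


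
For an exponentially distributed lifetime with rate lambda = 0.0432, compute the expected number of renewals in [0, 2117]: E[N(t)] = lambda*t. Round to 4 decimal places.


lambda = 0.0432
t = 2117
E[N(t)] = lambda * t
E[N(t)] = 0.0432 * 2117
E[N(t)] = 91.4544

91.4544


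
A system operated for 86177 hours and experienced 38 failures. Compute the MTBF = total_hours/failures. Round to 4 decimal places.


total_hours = 86177
failures = 38
MTBF = 86177 / 38
MTBF = 2267.8158

2267.8158
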